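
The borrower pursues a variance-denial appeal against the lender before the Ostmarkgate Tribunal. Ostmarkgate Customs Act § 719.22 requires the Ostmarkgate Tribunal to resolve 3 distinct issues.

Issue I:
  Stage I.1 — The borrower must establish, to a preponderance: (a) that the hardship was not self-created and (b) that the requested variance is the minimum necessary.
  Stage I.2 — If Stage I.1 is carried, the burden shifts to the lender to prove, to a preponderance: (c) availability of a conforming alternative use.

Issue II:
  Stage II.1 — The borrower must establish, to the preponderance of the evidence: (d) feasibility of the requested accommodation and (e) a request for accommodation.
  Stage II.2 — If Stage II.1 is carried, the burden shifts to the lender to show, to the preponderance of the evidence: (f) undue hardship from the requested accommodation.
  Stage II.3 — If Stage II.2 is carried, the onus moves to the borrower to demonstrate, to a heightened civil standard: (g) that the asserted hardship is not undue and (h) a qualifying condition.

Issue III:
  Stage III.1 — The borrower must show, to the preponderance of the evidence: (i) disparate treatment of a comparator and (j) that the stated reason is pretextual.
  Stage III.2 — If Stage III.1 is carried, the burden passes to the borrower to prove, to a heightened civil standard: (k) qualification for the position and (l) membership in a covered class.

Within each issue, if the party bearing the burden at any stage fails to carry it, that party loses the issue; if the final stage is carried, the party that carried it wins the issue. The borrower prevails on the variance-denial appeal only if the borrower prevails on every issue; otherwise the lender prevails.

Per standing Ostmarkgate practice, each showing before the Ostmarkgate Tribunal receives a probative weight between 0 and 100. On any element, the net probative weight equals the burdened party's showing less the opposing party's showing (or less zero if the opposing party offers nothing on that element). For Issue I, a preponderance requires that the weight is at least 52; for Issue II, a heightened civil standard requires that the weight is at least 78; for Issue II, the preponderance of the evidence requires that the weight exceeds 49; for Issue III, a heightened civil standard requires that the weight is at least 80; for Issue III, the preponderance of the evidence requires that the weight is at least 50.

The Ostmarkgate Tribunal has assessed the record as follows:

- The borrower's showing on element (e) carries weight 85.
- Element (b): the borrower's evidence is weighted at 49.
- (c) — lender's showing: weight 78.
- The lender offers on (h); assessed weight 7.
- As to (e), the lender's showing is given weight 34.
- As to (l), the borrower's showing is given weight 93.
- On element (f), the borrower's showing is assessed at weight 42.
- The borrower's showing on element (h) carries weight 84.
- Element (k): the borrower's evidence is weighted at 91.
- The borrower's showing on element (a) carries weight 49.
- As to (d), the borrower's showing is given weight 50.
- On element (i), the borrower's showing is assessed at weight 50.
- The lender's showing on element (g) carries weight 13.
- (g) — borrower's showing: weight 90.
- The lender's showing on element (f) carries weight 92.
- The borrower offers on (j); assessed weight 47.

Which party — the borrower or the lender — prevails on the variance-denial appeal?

— Issue I —
At Stage I.1 the borrower must meet a preponderance (weight is at least 52): on (a) the weight is 49, < 52, so (a) does not meet the standard; on (b) the weight is 49, < 52, so (b) does not meet the standard.
  Not every element is met, so the borrower fails to carry Stage I.1.
The analysis ends at Stage I.1; the lender prevails on this issue.
— Issue II —
At Stage II.1 the borrower must meet the preponderance of the evidence (weight exceeds 49): on (d) the weight is 50, which does exceed 49, so (d) meets the standard; on (e) the weight is 85 less the opposing 34 gives net 51, > 49, so (e) meets the standard.
  Stage II.1 is satisfied; the onus moves to the lender.
At Stage II.2 the lender must meet the preponderance of the evidence (weight exceeds 49): on (f) the weight is 92 less the opposing 42 gives net 50, > 49, so (f) meets the standard.
  All elements met. The burden passes to the borrower.
At Stage II.3 the borrower must meet a heightened civil standard (weight is at least 78): on (g) the weight is 90 less the opposing 13 gives net 77, which does not reach 78, so (g) does not meet the standard; on (h) the weight is 84 less the opposing 7 gives net 77, < 78, so (h) does not meet the standard.
  Stage II.3 not carried; the borrower fails its burden.
So the lender prevails on this issue.
— Issue III —
Stage III.1 — burden on borrower; standard: the preponderance of the evidence (weight is at least 50).
    (i): 50 ≥ 50 [met]
    (j): 47 < 50 [not met]
  Stage III.1 not carried; the borrower fails its burden.
The lender prevails on this issue.
Per-issue: Issue I → lender; Issue II → lender; Issue III → lender. The borrower must prevail on every issue; overall, the lender prevails.

lender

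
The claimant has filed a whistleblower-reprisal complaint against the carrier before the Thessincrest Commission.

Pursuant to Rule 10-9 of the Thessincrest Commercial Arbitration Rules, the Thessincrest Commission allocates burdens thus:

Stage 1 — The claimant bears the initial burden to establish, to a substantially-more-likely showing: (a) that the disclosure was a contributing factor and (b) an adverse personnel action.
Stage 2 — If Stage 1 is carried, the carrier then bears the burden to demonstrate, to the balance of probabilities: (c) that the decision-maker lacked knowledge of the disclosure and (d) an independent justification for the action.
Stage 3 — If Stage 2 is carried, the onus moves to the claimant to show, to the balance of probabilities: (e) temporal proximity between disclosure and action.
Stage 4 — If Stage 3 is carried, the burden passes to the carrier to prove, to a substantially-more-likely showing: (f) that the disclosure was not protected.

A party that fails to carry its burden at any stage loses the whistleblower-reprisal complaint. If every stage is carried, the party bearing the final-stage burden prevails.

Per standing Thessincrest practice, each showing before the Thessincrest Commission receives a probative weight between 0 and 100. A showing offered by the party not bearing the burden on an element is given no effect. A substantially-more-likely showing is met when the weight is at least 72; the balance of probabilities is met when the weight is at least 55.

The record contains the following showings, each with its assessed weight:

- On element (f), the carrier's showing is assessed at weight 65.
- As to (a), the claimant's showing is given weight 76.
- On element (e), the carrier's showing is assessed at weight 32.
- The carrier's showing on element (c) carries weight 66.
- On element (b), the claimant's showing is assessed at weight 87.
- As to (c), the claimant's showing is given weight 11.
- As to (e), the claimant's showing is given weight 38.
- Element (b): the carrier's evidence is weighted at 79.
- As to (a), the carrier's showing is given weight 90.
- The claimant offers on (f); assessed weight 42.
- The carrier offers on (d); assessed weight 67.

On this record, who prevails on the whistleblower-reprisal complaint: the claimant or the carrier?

carrier

At Stage 1 the claimant must meet a substantially-more-likely showing (weight is at least 72): on (a) the weight is 76 (the carrier's 90 is given no effect), which does reach 72, so (a) meets the standard; on (b) the weight is 87 (the carrier's 79 is given no effect), ≥ 72, so (b) meets the standard.
  Stage 1 carried; the burden shifts to the carrier.
At Stage 2 the carrier must meet the balance of probabilities (weight is at least 55): on (c) the weight is 66 (the claimant's 11 is given no effect), which does reach 55, so (c) meets the standard; on (d) the weight is 67, which does reach 55, so (d) meets the standard.
  Stage 2 is satisfied; the onus moves to the claimant.
At Stage 3 the claimant must meet the balance of probabilities (weight is at least 55): on (e) the weight is 38 (the carrier's 32 is given no effect), < 55, so (e) does not meet the standard.
  Stage 3 not carried; the claimant fails its burden.
The analysis ends at Stage 3; the carrier prevails.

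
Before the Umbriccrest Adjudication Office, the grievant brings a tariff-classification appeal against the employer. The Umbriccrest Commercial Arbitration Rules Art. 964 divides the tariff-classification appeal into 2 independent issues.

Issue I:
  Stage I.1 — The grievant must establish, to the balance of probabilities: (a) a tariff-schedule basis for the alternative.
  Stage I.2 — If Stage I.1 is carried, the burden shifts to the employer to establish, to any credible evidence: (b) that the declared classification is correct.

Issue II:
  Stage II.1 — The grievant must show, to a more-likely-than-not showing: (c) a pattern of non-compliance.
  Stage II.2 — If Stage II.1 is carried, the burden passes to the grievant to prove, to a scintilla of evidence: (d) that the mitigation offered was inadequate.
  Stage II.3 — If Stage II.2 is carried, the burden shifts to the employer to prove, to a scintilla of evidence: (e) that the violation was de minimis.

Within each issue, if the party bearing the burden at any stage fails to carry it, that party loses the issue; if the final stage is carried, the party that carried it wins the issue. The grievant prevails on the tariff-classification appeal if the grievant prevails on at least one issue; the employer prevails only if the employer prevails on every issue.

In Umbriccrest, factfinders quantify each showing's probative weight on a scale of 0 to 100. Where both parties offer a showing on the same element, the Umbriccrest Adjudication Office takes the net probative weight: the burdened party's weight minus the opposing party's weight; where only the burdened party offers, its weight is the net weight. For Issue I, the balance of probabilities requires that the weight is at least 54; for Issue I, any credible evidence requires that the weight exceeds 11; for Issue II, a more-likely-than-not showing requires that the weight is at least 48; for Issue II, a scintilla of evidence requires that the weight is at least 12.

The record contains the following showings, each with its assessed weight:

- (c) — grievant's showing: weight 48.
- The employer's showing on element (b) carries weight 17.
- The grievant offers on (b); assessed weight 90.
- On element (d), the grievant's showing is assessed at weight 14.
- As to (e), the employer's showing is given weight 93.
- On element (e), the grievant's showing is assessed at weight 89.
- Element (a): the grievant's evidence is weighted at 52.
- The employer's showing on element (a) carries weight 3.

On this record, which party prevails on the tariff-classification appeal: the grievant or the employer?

— Issue I —
Stage I.1 (grievant, the balance of probabilities, weight is at least 54): (a) net 52−3=49 < 54 — fails.
  Not every element is met, so the grievant fails to carry Stage I.1.
So the employer prevails on this issue.
— Issue II —
At Stage II.1 the grievant must meet a more-likely-than-not showing (weight is at least 48): on (c) the weight is 48, ≥ 48, so (c) meets the standard.
  Stage II.1 is satisfied; the grievant continues to bear the burden.
At Stage II.2 the grievant must meet a scintilla of evidence (weight is at least 12): on (d) the weight is 14, ≥ 12, so (d) meets the standard.
  The grievant carries Stage II.2; the employer now bears the burden.
At Stage II.3 the employer must meet a scintilla of evidence (weight is at least 12): on (e) the weight is 93 less the opposing 89 gives net 4, which does not reach 12, so (e) does not meet the standard.
  The employer does not carry Stage II.3.
The grievant prevails on this issue.
Per-issue: Issue I → employer; Issue II → grievant. The grievant must prevail on at least one issue; overall, the grievant prevails.

grievant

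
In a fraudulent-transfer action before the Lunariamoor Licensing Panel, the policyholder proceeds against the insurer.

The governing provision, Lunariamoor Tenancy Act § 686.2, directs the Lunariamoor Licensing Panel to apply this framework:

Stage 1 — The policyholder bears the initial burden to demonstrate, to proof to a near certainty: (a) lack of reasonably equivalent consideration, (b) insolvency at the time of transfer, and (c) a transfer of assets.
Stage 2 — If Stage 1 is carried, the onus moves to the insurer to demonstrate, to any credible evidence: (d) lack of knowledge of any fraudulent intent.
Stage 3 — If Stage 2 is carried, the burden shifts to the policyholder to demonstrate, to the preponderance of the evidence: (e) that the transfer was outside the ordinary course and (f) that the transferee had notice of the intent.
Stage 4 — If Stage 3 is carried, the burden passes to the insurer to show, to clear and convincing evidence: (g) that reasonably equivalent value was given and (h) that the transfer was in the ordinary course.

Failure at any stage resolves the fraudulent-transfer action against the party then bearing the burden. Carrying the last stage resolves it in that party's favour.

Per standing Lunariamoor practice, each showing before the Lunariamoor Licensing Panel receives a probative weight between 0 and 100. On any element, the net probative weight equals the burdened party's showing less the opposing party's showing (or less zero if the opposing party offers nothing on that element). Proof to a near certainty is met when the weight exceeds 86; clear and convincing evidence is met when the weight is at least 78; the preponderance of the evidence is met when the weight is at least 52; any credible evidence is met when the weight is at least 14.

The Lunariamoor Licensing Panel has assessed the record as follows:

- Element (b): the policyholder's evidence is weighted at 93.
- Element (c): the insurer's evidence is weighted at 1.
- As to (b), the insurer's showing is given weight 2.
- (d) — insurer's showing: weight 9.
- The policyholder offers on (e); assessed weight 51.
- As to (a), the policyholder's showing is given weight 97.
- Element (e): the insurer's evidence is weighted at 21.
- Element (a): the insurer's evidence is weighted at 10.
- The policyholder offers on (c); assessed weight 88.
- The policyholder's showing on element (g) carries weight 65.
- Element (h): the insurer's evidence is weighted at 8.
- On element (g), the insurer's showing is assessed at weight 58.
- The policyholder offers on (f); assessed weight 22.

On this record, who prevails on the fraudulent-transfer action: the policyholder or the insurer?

policyholder

Stage 1 (policyholder, proof to a near certainty, weight exceeds 86): (a) net 97−10=87 > 86 — meets; (b) net 93−2=91 > 86 — meets; (c) net 88−1=87 > 86 — meets.
  Stage 1 is satisfied; the onus moves to the insurer.
Stage 2 (insurer, any credible evidence, weight is at least 14): (d) 9 < 14 — fails.
  The insurer does not carry Stage 2.
So the policyholder prevails.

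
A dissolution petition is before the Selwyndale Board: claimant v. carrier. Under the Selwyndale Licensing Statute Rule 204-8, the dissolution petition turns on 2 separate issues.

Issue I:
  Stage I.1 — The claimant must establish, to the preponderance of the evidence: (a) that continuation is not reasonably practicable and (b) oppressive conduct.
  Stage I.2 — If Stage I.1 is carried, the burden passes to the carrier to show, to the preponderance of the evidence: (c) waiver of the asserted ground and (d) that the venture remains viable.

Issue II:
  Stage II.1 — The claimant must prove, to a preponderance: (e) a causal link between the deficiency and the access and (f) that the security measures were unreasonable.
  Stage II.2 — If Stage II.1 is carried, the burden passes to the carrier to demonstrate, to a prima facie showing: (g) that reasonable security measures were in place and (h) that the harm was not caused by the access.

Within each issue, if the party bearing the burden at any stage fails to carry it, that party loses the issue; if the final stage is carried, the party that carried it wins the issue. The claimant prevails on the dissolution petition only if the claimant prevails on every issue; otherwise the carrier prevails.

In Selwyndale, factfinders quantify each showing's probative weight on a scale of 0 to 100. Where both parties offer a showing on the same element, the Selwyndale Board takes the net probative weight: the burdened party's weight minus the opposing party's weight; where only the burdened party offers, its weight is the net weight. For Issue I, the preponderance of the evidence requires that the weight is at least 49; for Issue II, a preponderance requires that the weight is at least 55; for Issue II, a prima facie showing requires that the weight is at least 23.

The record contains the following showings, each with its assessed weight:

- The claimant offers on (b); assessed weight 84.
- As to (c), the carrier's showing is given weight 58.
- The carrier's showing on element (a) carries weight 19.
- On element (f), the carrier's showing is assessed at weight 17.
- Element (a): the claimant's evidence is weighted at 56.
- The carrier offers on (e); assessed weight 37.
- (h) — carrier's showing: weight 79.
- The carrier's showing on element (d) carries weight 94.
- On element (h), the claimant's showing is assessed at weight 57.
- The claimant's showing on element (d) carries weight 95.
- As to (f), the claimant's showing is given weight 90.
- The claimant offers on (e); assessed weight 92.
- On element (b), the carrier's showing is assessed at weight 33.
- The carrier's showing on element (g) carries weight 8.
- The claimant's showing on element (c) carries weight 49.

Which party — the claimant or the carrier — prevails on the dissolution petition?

carrier

— Issue I —
Stage I.1 (claimant, the preponderance of the evidence, weight is at least 49): (a) net 56−19=37 < 49 — fails; (b) net 84−33=51 ≥ 49 — meets.
  The claimant does not carry Stage I.1.
So the carrier prevails on this issue.
— Issue II —
At Stage II.1 the claimant must meet a preponderance (weight is at least 55): on (e) the weight is 92 less the opposing 37 gives net 55, ≥ 55, so (e) meets the standard; on (f) the weight is 90 less the opposing 17 gives net 73, ≥ 55, so (f) meets the standard.
  Stage II.1 is satisfied; the onus moves to the carrier.
At Stage II.2 the carrier must meet a prima facie showing (weight is at least 23): on (g) the weight is 8, which does not reach 23, so (g) does not meet the standard; on (h) the weight is 79 less the opposing 57 gives net 22, which does not reach 23, so (h) does not meet the standard.
  The carrier does not carry Stage II.2.
The claimant prevails on this issue.
Per-issue: Issue I → carrier; Issue II → claimant. The claimant must prevail on every issue; overall, the carrier prevails.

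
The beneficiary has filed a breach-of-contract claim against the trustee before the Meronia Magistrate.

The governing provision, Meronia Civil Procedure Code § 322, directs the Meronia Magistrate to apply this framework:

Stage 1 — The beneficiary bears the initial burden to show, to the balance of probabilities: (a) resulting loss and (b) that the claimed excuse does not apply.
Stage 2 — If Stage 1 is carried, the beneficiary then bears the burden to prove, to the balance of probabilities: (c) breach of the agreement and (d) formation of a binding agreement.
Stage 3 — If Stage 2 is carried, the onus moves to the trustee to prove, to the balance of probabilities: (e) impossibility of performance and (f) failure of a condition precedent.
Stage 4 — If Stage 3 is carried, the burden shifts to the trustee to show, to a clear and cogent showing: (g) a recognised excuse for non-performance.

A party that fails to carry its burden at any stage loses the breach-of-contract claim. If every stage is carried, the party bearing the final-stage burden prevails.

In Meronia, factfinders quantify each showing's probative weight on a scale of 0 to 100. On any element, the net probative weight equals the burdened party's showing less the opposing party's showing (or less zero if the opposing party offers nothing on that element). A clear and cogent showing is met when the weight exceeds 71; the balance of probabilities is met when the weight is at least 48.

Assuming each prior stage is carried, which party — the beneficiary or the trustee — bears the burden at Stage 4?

Stage 4's rule assigns the burden to the trustee (to a clear and cogent showing).

trustee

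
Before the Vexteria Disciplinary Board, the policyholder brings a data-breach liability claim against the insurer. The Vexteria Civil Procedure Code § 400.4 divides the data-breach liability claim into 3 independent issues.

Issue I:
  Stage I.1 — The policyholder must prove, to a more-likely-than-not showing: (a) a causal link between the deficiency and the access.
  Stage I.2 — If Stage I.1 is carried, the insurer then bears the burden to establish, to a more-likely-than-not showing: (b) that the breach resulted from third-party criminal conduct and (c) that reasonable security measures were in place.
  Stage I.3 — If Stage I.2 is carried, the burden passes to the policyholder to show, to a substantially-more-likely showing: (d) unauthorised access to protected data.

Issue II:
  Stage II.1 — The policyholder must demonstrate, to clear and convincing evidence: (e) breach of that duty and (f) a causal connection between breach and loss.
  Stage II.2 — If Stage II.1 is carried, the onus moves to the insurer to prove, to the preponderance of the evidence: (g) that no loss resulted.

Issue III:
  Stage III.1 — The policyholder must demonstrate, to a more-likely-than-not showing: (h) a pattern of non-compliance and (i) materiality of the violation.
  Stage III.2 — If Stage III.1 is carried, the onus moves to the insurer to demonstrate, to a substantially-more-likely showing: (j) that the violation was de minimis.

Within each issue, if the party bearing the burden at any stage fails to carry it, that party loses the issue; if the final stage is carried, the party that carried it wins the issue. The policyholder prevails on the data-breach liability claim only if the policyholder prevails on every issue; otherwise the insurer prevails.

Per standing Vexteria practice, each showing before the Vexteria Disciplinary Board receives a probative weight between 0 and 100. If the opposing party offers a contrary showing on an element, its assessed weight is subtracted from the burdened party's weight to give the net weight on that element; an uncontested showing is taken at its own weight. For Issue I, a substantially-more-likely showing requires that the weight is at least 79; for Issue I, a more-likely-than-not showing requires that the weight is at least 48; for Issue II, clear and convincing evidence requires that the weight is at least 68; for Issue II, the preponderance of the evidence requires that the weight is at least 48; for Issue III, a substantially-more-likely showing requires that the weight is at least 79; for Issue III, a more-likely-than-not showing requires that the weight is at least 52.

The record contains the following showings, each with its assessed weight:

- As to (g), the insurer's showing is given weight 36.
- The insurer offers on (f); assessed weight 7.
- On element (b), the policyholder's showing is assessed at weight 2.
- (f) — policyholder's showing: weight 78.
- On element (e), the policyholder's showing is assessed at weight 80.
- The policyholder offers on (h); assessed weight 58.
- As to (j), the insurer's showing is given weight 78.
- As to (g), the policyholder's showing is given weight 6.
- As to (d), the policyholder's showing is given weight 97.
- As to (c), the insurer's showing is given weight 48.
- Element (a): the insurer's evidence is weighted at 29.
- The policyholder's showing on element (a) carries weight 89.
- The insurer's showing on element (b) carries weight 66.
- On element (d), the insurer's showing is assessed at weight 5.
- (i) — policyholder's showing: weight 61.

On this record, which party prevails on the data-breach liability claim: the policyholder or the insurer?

— Issue I —
Stage I.1 — burden on policyholder; standard: a more-likely-than-not showing (weight is at least 48).
    (a): 89 − 29 = 60 ≥ 48 [met]
  The policyholder carries Stage I.1; the insurer now bears the burden.
Stage I.2 — burden on insurer; standard: a more-likely-than-not showing (weight is at least 48).
    (b): 66 − 2 = 64 ≥ 48 [met]
    (c): 48 ≥ 48 [met]
  Stage I.2 carried; the burden shifts to the policyholder.
Stage I.3 — burden on policyholder; standard: a substantially-more-likely showing (weight is at least 79).
    (d): 97 − 5 = 92 ≥ 79 [met]
  The policyholder carries the last stage.
Every stage carried; the policyholder prevails on this issue.
— Issue II —
Stage II.1 (policyholder, clear and convincing evidence, weight is at least 68): (e) 80 ≥ 68 — meets; (f) net 78−7=71 ≥ 68 — meets.
  The policyholder carries Stage II.1; the insurer now bears the burden.
Stage II.2 (insurer, the preponderance of the evidence, weight is at least 48): (g) net 36−6=30 < 48 — fails.
  Not every element is met, so the insurer fails to carry Stage II.2.
The policyholder prevails on this issue.
— Issue III —
Stage III.1 (policyholder, a more-likely-than-not showing, weight is at least 52): (h) 58 ≥ 52 — meets; (i) 61 ≥ 52 — meets.
  The policyholder carries Stage III.1; the insurer now bears the burden.
Stage III.2 (insurer, a substantially-more-likely showing, weight is at least 79): (j) 78 < 79 — fails.
  Stage III.2 not carried; the insurer fails its burden.
So the policyholder prevails on this issue.
Per-issue: Issue I → policyholder; Issue II → policyholder; Issue III → policyholder. The policyholder must prevail on every issue; overall, the policyholder prevails.

policyholder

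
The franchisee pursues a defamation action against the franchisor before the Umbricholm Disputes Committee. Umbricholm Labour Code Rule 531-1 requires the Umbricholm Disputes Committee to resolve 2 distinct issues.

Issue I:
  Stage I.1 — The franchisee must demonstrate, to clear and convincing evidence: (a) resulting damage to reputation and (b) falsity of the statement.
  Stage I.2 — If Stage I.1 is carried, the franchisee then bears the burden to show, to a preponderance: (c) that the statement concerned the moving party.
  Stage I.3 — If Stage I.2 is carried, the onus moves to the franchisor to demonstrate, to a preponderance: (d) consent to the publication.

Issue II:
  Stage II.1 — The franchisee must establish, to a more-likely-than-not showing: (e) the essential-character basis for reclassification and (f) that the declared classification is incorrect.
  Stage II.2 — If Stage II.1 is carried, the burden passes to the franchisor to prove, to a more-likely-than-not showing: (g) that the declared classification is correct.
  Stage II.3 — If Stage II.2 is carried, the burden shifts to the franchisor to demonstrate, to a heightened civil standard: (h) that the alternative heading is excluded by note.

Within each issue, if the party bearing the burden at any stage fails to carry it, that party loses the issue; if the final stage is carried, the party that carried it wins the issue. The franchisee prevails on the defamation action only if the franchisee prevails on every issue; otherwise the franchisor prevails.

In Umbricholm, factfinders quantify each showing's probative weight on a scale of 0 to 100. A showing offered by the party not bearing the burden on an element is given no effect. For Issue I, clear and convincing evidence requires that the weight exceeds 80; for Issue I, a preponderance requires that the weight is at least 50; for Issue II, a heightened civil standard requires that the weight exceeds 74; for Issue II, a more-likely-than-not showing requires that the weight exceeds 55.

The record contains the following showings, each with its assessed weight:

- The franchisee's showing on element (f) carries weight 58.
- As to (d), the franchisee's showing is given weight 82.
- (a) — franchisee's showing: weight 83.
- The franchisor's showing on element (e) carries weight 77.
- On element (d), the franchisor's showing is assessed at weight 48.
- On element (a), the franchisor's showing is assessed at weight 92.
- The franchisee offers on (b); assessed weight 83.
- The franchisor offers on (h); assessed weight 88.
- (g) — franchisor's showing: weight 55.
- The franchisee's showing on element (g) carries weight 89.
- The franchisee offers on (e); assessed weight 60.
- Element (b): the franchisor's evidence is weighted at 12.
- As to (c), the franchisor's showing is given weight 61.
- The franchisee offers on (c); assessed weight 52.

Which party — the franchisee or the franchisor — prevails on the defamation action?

— Issue I —
Stage I.1 — burden on franchisee; standard: clear and convincing evidence (weight exceeds 80).
    (a): 83 (franchisor's 92 disregarded) > 80 [met]
    (b): 83 (franchisor's 12 disregarded) > 80 [met]
  All elements met. The franchisee retains the burden for Stage I.2.
Stage I.2 — burden on franchisee; standard: a preponderance (weight is at least 50).
    (c): 52 (franchisor's 61 disregarded) ≥ 50 [met]
  All elements met. The burden passes to the franchisor.
Stage I.3 — burden on franchisor; standard: a preponderance (weight is at least 50).
    (d): 48 (franchisee's 82 disregarded) < 50 [not met]
  Stage I.3 not carried; the franchisor fails its burden.
So the franchisee prevails on this issue.
— Issue II —
At Stage II.1 the franchisee must meet a more-likely-than-not showing (weight exceeds 55): on (e) the weight is 60 (the franchisor's 77 is given no effect), which does exceed 55, so (e) meets the standard; on (f) the weight is 58, which does exceed 55, so (f) meets the standard.
  Stage II.1 is satisfied; the onus moves to the franchisor.
At Stage II.2 the franchisor must meet a more-likely-than-not showing (weight exceeds 55): on (g) the weight is 55 (the franchisee's 89 is given no effect), ≤ 55, so (g) does not meet the standard.
  Stage II.2 not carried; the franchisor fails its burden.
The analysis ends at Stage II.2; the franchisee prevails on this issue.
Per-issue: Issue I → franchisee; Issue II → franchisee. The franchisee must prevail on every issue; overall, the franchisee prevails.

franchisee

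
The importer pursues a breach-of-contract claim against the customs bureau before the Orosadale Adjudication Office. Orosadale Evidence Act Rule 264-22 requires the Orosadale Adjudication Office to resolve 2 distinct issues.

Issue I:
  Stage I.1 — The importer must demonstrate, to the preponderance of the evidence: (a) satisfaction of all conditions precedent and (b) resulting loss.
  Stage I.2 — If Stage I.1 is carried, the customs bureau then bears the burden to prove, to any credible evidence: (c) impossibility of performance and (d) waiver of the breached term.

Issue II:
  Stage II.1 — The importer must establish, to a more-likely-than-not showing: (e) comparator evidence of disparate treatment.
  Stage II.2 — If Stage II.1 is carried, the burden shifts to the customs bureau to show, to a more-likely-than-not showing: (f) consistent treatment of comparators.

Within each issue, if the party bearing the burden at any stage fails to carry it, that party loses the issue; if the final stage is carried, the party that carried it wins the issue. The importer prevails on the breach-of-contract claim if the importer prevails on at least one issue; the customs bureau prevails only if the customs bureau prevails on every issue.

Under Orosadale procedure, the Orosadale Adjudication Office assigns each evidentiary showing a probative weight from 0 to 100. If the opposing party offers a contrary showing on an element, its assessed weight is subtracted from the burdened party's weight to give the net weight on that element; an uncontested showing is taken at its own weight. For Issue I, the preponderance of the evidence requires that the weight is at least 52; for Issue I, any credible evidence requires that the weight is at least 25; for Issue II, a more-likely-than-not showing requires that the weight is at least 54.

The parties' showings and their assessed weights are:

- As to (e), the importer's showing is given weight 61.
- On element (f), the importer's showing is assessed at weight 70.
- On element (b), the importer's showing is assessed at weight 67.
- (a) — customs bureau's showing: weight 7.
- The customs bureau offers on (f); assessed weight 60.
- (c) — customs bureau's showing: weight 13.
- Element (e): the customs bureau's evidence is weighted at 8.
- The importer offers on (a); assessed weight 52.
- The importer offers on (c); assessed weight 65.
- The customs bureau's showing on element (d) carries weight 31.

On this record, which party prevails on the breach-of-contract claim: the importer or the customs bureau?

— Issue I —
Stage I.1 — burden on importer; standard: the preponderance of the evidence (weight is at least 52).
    (a): 52 − 7 = 45 < 52 [not met]
    (b): 67 ≥ 52 [met]
  Not every element is met, so the importer fails to carry Stage I.1.
So the customs bureau prevails on this issue.
— Issue II —
At Stage II.1 the importer must meet a more-likely-than-not showing (weight is at least 54): on (e) the weight is 61 less the opposing 8 gives net 53, < 54, so (e) does not meet the standard.
  The importer does not carry Stage II.1.
The customs bureau prevails on this issue.
Per-issue: Issue I → customs bureau; Issue II → customs bureau. The importer must prevail on at least one issue; overall, the customs bureau prevails.

customs bureau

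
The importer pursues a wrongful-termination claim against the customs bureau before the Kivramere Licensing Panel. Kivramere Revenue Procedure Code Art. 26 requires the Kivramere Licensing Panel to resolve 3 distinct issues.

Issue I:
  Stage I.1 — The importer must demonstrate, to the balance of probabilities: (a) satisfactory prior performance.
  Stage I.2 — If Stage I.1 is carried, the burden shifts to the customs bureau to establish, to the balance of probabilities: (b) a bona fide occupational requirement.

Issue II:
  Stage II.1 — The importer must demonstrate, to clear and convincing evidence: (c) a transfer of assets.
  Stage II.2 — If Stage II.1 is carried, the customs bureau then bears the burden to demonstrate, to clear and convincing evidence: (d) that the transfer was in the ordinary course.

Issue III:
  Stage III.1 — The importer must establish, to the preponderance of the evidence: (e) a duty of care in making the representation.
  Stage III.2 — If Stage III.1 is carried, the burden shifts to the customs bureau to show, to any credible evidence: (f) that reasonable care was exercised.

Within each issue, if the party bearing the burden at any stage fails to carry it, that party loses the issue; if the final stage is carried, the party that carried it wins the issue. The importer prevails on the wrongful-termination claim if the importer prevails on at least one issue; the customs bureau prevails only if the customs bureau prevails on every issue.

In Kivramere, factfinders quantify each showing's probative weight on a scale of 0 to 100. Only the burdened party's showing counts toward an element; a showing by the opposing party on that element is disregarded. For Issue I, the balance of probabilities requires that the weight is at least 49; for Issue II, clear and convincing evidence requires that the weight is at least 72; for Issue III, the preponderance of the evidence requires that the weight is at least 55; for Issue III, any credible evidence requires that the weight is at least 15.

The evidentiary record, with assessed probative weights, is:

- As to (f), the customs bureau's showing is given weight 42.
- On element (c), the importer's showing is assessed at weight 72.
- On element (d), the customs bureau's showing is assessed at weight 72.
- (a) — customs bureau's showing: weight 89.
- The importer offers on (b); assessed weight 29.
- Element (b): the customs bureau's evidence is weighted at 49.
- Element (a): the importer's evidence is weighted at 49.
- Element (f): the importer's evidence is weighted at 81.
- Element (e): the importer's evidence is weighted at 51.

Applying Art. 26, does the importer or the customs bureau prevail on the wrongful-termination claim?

— Issue I —
Stage I.1 (importer, the balance of probabilities, weight is at least 49): (a) 49 (customs bureau's 89 disregarded) ≥ 49 — meets.
  Stage I.1 is satisfied; the onus moves to the customs bureau.
Stage I.2 (customs bureau, the balance of probabilities, weight is at least 49): (b) 49 (importer's 29 disregarded) ≥ 49 — meets.
  Stage I.2 carried; the final stage is satisfied.
With every stage satisfied, the customs bureau prevails on this issue.
— Issue II —
Stage II.1 — burden on importer; standard: clear and convincing evidence (weight is at least 72).
    (c): 72 ≥ 72 [met]
  The importer carries Stage II.1; the customs bureau now bears the burden.
Stage II.2 — burden on customs bureau; standard: clear and convincing evidence (weight is at least 72).
    (d): 72 ≥ 72 [met]
  The customs bureau carries the last stage.
With every stage satisfied, the customs bureau prevails on this issue.
— Issue III —
At Stage III.1 the importer must meet the preponderance of the evidence (weight is at least 55): on (e) the weight is 51, which does not reach 55, so (e) does not meet the standard.
  Not every element is met, so the importer fails to carry Stage III.1.
So the customs bureau prevails on this issue.
Per-issue: Issue I → customs bureau; Issue II → customs bureau; Issue III → customs bureau. The importer must prevail on at least one issue; overall, the customs bureau prevails.

customs bureau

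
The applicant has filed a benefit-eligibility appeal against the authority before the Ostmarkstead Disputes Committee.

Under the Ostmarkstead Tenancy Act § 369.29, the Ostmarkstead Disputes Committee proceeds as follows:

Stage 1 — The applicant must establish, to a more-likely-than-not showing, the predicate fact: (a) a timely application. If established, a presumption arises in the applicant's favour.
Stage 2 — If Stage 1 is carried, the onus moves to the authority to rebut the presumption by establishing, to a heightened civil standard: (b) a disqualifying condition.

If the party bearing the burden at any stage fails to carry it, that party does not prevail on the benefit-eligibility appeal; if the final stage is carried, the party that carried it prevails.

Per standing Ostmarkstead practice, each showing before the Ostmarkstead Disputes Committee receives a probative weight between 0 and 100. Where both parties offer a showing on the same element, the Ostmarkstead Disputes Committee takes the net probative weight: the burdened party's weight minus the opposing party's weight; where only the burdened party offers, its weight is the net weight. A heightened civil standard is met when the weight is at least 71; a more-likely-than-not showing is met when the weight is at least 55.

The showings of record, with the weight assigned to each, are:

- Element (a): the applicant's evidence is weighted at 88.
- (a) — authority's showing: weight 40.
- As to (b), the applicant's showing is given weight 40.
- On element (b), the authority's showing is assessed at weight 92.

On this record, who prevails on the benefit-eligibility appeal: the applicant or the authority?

Stage 1 (applicant, a more-likely-than-not showing, weight is at least 55): (a) net 88−40=48 < 55 — fails.
  The applicant does not carry Stage 1.
So the authority prevails.

authority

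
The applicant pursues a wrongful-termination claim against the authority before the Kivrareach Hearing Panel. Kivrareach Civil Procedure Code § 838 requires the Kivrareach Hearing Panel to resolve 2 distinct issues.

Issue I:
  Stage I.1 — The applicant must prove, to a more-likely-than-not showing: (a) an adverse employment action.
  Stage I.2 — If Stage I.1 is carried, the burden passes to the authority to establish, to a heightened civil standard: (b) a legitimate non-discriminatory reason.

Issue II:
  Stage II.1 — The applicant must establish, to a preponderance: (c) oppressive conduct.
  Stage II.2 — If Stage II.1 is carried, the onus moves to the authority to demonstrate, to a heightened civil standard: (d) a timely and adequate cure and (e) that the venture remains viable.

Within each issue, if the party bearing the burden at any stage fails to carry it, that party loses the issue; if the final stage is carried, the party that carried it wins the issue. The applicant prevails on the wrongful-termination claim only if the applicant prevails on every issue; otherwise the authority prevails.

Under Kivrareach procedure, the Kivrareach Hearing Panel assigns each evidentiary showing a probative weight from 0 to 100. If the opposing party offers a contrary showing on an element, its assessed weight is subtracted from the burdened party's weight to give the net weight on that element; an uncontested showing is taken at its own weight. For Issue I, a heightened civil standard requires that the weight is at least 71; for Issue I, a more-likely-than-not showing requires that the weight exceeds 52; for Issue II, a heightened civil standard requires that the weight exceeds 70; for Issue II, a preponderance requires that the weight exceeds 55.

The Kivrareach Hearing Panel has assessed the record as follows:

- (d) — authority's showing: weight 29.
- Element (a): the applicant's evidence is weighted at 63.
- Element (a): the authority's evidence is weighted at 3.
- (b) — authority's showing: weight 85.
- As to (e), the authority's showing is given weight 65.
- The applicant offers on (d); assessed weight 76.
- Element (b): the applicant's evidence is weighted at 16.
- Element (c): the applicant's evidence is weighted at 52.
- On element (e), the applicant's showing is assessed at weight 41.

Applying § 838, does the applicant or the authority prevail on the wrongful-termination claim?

— Issue I —
Stage I.1 — burden on applicant; standard: a more-likely-than-not showing (weight exceeds 52).
    (a): 63 − 3 = 60 > 52 [met]
  Stage I.1 is satisfied; the onus moves to the authority.
Stage I.2 — burden on authority; standard: a heightened civil standard (weight is at least 71).
    (b): 85 − 16 = 69 < 71 [not met]
  The authority does not carry Stage I.2.
The analysis ends at Stage I.2; the applicant prevails on this issue.
— Issue II —
Stage II.1 (applicant, a preponderance, weight exceeds 55): (c) 52 ≤ 55 — fails.
  Not every element is met, so the applicant fails to carry Stage II.1.
So the authority prevails on this issue.
Per-issue: Issue I → applicant; Issue II → authority. The applicant must prevail on every issue; overall, the authority prevails.

authority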